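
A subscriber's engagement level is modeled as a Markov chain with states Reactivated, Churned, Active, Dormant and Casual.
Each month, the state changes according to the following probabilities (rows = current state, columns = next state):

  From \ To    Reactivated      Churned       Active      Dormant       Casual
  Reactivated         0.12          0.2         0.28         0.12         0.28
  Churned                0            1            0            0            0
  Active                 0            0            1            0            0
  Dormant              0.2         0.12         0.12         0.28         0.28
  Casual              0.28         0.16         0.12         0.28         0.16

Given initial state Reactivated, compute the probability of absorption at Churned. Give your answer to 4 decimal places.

Let h(s) be the probability of absorption at Churned starting from transient state s. Then h(Churned) = 1 and h(Active) = 0. By first-step analysis:
h(Reactivated) = 0.12·h(Reactivated) + 0.2·1 + 0.28·0 + 0.12·h(Dormant) + 0.28·h(Casual)
h(Dormant) = 0.2·h(Reactivated) + 0.12·1 + 0.12·0 + 0.28·h(Dormant) + 0.28·h(Casual)
h(Casual) = 0.28·h(Reactivated) + 0.16·1 + 0.12·0 + 0.28·h(Dormant) + 0.16·h(Casual)
Solving: h(Reactivated) = 0.4548, h(Dormant) = 0.4895, h(Casual) = 0.5052.
Starting from Reactivated, the probability is 0.4548.

0.4548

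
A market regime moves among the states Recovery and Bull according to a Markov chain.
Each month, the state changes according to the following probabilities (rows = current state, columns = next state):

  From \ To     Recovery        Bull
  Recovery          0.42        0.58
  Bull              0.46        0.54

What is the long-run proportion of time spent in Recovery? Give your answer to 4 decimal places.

Let the stationary distribution be π with π = πP and π_1 + π_2 = 1.
π_1 = 0.42·π_1 + 0.46·π_2
Solving with the normalization constraint gives π = (0.4423, 0.5577).
So the stationary probability of Recovery is 0.4423.

0.4423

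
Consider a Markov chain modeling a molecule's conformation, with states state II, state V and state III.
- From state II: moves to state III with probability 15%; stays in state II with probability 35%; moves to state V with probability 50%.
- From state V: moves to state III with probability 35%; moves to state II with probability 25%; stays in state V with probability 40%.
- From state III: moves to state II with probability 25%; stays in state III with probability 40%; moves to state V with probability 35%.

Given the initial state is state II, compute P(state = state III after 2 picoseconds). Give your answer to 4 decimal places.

0.2875

Sum over the intermediate state after 1 picosecond:
P = P(state II→state II)·P(state II→state III) + P(state II→state V)·P(state V→state III) + P(state II→state III)·P(state III→state III)
  = 0.35×0.15 + 0.5×0.35 + 0.15×0.4
  = 0.0525 + 0.1750 + 0.0600 = 0.2875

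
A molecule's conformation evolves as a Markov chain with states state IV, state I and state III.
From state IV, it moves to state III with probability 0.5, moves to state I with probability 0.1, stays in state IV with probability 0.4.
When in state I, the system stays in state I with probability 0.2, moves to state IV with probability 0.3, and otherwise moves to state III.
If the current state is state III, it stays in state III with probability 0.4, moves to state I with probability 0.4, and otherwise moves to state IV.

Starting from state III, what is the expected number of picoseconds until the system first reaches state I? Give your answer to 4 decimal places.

Let t(s) be the expected number of picoseconds to first reach state I from state s, with t(state I) = 0. Conditioning on the first picosecond:
t(state IV) = 1 + 0.4·t(state IV) + 0.5·t(state III)
t(state III) = 1 + 0.2·t(state IV) + 0.4·t(state III)
Solving: t(state IV) = 4.2308, t(state III) = 3.0769.
Expected picoseconds from state III to state I: 3.0769.

3.0769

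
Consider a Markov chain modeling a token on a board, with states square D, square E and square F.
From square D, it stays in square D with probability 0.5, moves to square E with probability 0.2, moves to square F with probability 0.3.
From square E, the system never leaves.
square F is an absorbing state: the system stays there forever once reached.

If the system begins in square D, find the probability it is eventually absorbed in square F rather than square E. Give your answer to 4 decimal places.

Let h(s) be the probability of absorption at square F starting from transient state s. Then h(square F) = 1 and h(square E) = 0. By first-step analysis:
h(square D) = 0.5·h(square D) + 0.2·0 + 0.3·1
Solving: h(square D) = 0.6000.
Starting from square D, the probability is 0.6000.

0.6000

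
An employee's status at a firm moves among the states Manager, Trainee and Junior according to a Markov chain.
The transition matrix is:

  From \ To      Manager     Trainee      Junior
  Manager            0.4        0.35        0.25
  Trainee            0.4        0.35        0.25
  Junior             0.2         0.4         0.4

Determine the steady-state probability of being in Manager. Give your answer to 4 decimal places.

0.3412

Let the stationary distribution be π with π = πP and π_1 + π_2 + π_3 = 1.
π_1 = 0.4·π_1 + 0.4·π_2 + 0.2·π_3
π_2 = 0.35·π_1 + 0.35·π_2 + 0.4·π_3
Solving with the normalization constraint gives π = (0.3412, 0.3647, 0.2941).
So the stationary probability of Manager is 0.3412.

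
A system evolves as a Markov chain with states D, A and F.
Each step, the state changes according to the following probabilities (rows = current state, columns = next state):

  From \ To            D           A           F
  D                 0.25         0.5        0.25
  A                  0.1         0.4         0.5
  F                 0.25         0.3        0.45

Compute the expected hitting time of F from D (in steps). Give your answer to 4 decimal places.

2.7500

Let t(s) be the expected number of steps to first reach F from state s, with t(F) = 0. Conditioning on the first step:
t(D) = 1 + 0.25·t(D) + 0.5·t(A)
t(A) = 1 + 0.1·t(D) + 0.4·t(A)
Solving: t(D) = 2.7500, t(A) = 2.1250.
Expected steps from D to F: 2.7500.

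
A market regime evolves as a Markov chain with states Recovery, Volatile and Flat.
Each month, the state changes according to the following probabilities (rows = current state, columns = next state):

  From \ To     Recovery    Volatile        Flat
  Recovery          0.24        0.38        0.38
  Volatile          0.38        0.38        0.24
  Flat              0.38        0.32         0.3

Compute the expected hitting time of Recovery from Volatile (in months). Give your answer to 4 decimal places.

Let t(s) be the expected number of months to first reach Recovery from state s, with t(Recovery) = 0. Conditioning on the first month:
t(Volatile) = 1 + 0.38·t(Volatile) + 0.24·t(Flat)
t(Flat) = 1 + 0.32·t(Volatile) + 0.3·t(Flat)
Solving: t(Volatile) = 2.6316, t(Flat) = 2.6316.
Expected months from Volatile to Recovery: 2.6316.

2.6316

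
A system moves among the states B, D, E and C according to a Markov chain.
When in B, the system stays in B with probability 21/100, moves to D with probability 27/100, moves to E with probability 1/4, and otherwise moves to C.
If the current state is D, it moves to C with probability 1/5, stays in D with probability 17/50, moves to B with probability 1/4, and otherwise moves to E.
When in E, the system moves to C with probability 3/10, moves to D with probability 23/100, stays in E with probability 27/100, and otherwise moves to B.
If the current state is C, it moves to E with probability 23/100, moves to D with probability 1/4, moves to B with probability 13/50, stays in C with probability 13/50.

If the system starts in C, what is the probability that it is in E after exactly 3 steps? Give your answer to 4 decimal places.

Propagate the distribution vector 3 steps from C.
After 0 steps: (0.0000, 0.0000, 0.0000, 1.0000)
After 1 step: (0.2600, 0.2500, 0.2300, 0.2600)
After 2 steps: (0.2307, 0.2731, 0.2394, 0.2568)
After 3 steps: (0.2314, 0.2744, 0.2387, 0.2555)
P(in E after 3 steps) = 0.2387

0.2387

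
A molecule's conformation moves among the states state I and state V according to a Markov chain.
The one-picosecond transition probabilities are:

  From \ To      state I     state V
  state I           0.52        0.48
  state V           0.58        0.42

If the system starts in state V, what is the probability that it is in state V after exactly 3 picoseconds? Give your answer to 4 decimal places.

Propagate the distribution vector 3 picoseconds from state V.
After 0 picoseconds: (0.0000, 1.0000)
After 1 picosecond: (0.5800, 0.4200)
After 2 picoseconds: (0.5452, 0.4548)
After 3 picoseconds: (0.5473, 0.4527)
P(in state V after 3 picoseconds) = 0.4527

0.4527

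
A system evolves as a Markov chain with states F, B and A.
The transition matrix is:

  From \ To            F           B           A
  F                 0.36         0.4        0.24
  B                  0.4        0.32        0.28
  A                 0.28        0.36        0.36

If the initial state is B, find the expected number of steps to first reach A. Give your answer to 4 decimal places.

Let t(s) be the expected number of steps to first reach A from state s, with t(A) = 0. Conditioning on the first step:
t(F) = 1 + 0.36·t(F) + 0.4·t(B)
t(B) = 1 + 0.4·t(F) + 0.32·t(B)
Solving: t(F) = 3.9244, t(B) = 3.7791.
Expected steps from B to A: 3.7791.

3.7791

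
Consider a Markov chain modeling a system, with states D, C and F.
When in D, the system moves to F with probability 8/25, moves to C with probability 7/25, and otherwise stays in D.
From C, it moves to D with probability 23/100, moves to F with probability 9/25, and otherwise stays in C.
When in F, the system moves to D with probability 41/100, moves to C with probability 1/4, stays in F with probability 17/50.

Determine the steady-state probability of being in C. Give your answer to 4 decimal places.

Let the stationary distribution be π with π = πP and π_1 + π_2 + π_3 = 1.
π_1 = 0.4·π_1 + 0.23·π_2 + 0.41·π_3
π_2 = 0.28·π_1 + 0.41·π_2 + 0.25·π_3
Solving with the normalization constraint gives π = (0.3507, 0.3101, 0.3392).
So the stationary probability of C is 0.3101.

0.3101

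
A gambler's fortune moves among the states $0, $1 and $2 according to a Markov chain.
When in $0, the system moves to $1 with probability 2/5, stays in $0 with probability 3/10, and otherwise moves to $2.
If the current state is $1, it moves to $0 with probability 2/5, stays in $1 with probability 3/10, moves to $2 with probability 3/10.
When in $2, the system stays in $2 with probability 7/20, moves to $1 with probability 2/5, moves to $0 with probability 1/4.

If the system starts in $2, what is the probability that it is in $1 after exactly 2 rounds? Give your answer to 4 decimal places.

Sum over the intermediate state after 1 round:
P = P($2→$0)·P($0→$1) + P($2→$1)·P($1→$1) + P($2→$2)·P($2→$1)
  = 0.25×0.4 + 0.4×0.3 + 0.35×0.4
  = 0.1000 + 0.1200 + 0.1400 = 0.3600

0.3600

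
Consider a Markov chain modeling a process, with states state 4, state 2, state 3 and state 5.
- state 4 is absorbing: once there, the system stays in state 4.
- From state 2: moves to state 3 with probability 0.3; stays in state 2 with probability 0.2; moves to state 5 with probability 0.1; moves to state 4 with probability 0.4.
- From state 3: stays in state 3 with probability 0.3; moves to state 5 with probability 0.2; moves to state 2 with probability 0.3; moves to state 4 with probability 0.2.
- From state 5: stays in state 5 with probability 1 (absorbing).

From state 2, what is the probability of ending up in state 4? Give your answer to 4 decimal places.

0.7234

Let h(s) be the probability of absorption at state 4 starting from transient state s. Then h(state 4) = 1 and h(state 5) = 0. By first-step analysis:
h(state 2) = 0.4·1 + 0.2·h(state 2) + 0.3·h(state 3) + 0.1·0
h(state 3) = 0.2·1 + 0.3·h(state 2) + 0.3·h(state 3) + 0.2·0
Solving: h(state 2) = 0.7234, h(state 3) = 0.5957.
Starting from state 2, the probability is 0.7234.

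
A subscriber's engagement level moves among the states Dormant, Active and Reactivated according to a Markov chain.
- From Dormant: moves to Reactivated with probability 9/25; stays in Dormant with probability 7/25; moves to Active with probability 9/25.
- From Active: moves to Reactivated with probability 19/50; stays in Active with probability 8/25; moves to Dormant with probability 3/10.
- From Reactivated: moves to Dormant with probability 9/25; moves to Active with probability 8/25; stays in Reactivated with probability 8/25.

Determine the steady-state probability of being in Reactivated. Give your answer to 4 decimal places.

0.3525

Let the stationary distribution be π with π = πP and π_1 + π_2 + π_3 = 1.
π_1 = 0.28·π_1 + 0.3·π_2 + 0.36·π_3
π_2 = 0.36·π_1 + 0.32·π_2 + 0.32·π_3
Solving with the normalization constraint gives π = (0.3149, 0.3326, 0.3525).
So the stationary probability of Reactivated is 0.3525.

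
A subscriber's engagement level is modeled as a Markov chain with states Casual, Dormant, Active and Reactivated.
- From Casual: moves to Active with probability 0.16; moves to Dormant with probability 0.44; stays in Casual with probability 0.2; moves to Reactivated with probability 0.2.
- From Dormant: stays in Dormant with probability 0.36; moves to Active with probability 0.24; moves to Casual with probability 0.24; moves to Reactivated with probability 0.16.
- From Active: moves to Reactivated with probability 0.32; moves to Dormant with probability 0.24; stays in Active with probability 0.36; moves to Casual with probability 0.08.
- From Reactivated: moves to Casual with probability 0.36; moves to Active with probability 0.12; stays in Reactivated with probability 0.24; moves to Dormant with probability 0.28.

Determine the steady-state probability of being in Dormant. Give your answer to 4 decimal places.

0.3333

Let the stationary distribution be π with π = πP and π_1 + π_2 + π_3 + π_4 = 1.
π_1 = 0.2·π_1 + 0.24·π_2 + 0.08·π_3 + 0.36·π_4
π_2 = 0.44·π_1 + 0.36·π_2 + 0.24·π_3 + 0.28·π_4
π_3 = 0.16·π_1 + 0.24·π_2 + 0.36·π_3 + 0.12·π_4
Solving with the normalization constraint gives π = (0.2222, 0.3333, 0.2222, 0.2222).
So the stationary probability of Dormant is 0.3333.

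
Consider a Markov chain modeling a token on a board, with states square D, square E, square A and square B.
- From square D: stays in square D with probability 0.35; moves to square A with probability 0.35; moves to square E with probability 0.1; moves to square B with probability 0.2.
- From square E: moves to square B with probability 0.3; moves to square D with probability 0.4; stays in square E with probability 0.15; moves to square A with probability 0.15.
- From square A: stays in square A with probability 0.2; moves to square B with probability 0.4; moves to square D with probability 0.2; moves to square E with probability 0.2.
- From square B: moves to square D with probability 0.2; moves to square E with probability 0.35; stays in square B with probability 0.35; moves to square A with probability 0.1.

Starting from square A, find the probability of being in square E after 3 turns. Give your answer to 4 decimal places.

Propagate the distribution vector 3 turns from square A.
After 0 turns: (0.0000, 0.0000, 1.0000, 0.0000)
After 1 turn: (0.2000, 0.2000, 0.2000, 0.4000)
After 2 turns: (0.2700, 0.2300, 0.1800, 0.3200)
After 3 turns: (0.2865, 0.2095, 0.1970, 0.3070)
P(in square E after 3 turns) = 0.2095

0.2095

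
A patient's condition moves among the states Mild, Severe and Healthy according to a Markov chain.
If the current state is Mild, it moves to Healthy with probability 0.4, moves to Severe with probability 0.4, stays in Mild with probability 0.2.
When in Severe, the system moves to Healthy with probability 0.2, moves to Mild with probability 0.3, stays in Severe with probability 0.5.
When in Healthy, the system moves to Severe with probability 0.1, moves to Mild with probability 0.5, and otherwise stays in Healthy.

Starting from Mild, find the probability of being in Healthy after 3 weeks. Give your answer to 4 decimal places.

0.3360

Propagate the distribution vector 3 weeks from Mild.
After 0 weeks: (1.0000, 0.0000, 0.0000)
After 1 week: (0.2000, 0.4000, 0.4000)
After 2 weeks: (0.3600, 0.3200, 0.3200)
After 3 weeks: (0.3280, 0.3360, 0.3360)
P(in Healthy after 3 weeks) = 0.3360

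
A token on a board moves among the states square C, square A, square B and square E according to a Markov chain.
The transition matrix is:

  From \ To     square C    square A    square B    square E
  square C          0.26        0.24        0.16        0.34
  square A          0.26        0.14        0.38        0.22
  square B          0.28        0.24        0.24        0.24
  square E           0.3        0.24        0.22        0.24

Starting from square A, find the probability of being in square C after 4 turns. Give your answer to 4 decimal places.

0.2754

Propagate the distribution vector 4 turns from square A.
After 0 turns: (0.0000, 1.0000, 0.0000, 0.0000)
After 1 turn: (0.2600, 0.1400, 0.3800, 0.2200)
After 2 turns: (0.2764, 0.2260, 0.2344, 0.2632)
After 3 turns: (0.2752, 0.2174, 0.2443, 0.2631)
After 4 turns: (0.2754, 0.2183, 0.2432, 0.2632)
P(in square C after 4 turns) = 0.2754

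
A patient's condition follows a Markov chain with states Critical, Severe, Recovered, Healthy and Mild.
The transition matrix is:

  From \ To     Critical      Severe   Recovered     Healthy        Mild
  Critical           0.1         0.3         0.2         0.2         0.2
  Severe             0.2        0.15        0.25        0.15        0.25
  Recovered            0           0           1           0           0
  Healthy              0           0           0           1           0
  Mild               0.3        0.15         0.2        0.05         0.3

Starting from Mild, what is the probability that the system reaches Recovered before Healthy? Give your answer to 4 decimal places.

0.6686

Let h(s) be the probability of absorption at Recovered starting from transient state s. Then h(Recovered) = 1 and h(Healthy) = 0. By first-step analysis:
h(Critical) = 0.1·h(Critical) + 0.3·h(Severe) + 0.2·1 + 0.2·0 + 0.2·h(Mild)
h(Severe) = 0.2·h(Critical) + 0.15·h(Severe) + 0.25·1 + 0.15·0 + 0.25·h(Mild)
h(Mild) = 0.3·h(Critical) + 0.15·h(Severe) + 0.2·1 + 0.05·0 + 0.3·h(Mild)
Solving: h(Critical) = 0.5799, h(Severe) = 0.6272, h(Mild) = 0.6686.
Starting from Mild, the probability is 0.6686.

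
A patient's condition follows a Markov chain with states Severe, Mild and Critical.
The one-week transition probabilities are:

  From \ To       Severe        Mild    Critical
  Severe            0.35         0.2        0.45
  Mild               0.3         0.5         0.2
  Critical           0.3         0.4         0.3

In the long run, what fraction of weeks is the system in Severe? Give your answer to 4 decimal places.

Let the stationary distribution be π with π = πP and π_1 + π_2 + π_3 = 1.
π_1 = 0.35·π_1 + 0.3·π_2 + 0.3·π_3
π_2 = 0.2·π_1 + 0.5·π_2 + 0.4·π_3
Solving with the normalization constraint gives π = (0.3158, 0.3743, 0.3099).
So the stationary probability of Severe is 0.3158.

0.3158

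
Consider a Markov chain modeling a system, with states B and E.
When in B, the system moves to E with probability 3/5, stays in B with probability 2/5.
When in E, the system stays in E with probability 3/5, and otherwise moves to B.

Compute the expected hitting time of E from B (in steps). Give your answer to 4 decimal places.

1.6667

Let t(s) be the expected number of steps to first reach E from state s, with t(E) = 0. Conditioning on the first step:
t(B) = 1 + 0.4·t(B)
Solving: t(B) = 1.6667.
Expected steps from B to E: 1.6667.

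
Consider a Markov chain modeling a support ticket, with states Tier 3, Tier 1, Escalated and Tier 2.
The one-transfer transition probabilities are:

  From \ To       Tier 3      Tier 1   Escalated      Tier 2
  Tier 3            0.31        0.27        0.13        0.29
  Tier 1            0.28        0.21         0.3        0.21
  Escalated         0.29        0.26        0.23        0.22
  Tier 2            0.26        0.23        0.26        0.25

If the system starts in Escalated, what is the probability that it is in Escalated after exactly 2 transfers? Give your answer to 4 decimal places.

Propagate the distribution vector 2 transfers from Escalated.
After 0 transfers: (0.0000, 0.0000, 1.0000, 0.0000)
After 1 transfer: (0.2900, 0.2600, 0.2300, 0.2200)
After 2 transfers: (0.2866, 0.2433, 0.2258, 0.2443)
P(in Escalated after 2 transfers) = 0.2258

0.2258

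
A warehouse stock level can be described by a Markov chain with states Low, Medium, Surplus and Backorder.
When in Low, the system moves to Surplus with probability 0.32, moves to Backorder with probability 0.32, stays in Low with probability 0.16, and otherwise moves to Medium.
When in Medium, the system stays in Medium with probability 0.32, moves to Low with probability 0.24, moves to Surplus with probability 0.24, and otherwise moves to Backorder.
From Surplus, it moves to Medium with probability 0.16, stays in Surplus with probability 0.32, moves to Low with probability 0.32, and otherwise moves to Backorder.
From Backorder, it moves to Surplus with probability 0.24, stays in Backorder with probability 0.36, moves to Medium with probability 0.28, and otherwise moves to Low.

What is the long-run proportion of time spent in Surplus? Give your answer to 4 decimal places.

0.2794

Let the stationary distribution be π with π = πP and π_1 + π_2 + π_3 + π_4 = 1.
π_1 = 0.16·π_1 + 0.24·π_2 + 0.32·π_3 + 0.12·π_4
π_2 = 0.2·π_1 + 0.32·π_2 + 0.16·π_3 + 0.28·π_4
π_3 = 0.32·π_1 + 0.24·π_2 + 0.32·π_3 + 0.24·π_4
Solving with the normalization constraint gives π = (0.2131, 0.2390, 0.2794, 0.2685).
So the stationary probability of Surplus is 0.2794.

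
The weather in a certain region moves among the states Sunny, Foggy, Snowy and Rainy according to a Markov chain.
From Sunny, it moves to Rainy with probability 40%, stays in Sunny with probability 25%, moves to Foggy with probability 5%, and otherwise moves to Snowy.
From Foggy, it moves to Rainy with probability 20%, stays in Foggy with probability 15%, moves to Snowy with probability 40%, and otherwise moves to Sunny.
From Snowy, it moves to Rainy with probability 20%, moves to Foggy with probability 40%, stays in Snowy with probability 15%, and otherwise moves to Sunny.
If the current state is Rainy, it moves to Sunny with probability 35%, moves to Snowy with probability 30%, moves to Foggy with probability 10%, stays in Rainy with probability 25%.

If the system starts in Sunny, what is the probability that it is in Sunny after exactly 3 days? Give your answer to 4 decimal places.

0.2770

Propagate the distribution vector 3 days from Sunny.
After 0 days: (1.0000, 0.0000, 0.0000, 0.0000)
After 1 day: (0.2500, 0.0500, 0.3000, 0.4000)
After 2 days: (0.2900, 0.1800, 0.2600, 0.2700)
After 3 days: (0.2770, 0.1725, 0.2790, 0.2715)
P(in Sunny after 3 days) = 0.2770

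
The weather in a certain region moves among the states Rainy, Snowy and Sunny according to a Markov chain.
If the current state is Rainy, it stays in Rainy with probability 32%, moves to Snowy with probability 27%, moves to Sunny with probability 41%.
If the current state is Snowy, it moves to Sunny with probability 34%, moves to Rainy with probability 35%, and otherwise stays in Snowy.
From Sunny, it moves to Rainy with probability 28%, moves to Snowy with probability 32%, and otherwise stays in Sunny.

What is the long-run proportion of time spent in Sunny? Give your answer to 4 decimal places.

Let the stationary distribution be π with π = πP and π_1 + π_2 + π_3 = 1.
π_1 = 0.32·π_1 + 0.35·π_2 + 0.28·π_3
π_2 = 0.27·π_1 + 0.31·π_2 + 0.32·π_3
Solving with the normalization constraint gives π = (0.3136, 0.3013, 0.3851).
So the stationary probability of Sunny is 0.3851.

0.3851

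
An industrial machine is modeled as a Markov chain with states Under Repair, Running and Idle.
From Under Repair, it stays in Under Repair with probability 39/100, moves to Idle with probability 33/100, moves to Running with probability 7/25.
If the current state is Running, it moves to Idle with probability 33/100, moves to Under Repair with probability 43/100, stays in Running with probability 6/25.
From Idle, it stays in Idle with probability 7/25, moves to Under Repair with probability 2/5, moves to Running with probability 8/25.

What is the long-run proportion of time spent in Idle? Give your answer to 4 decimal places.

Let the stationary distribution be π with π = πP and π_1 + π_2 + π_3 = 1.
π_1 = 0.39·π_1 + 0.43·π_2 + 0.4·π_3
π_2 = 0.28·π_1 + 0.24·π_2 + 0.32·π_3
Solving with the normalization constraint gives π = (0.4044, 0.2813, 0.3143).
So the stationary probability of Idle is 0.3143.

0.3143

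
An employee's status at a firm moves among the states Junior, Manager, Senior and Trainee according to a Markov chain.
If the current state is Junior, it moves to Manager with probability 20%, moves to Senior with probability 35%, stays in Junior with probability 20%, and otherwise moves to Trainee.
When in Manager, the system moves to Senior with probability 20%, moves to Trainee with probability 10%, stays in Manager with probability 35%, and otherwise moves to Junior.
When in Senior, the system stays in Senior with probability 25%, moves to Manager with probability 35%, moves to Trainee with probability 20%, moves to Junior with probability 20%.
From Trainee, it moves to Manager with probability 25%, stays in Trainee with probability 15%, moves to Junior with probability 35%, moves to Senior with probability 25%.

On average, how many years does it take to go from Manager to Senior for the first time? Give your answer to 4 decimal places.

Let t(s) be the expected number of years to first reach Senior from state s, with t(Senior) = 0. Conditioning on the first year:
t(Junior) = 1 + 0.2·t(Junior) + 0.2·t(Manager) + 0.25·t(Trainee)
t(Manager) = 1 + 0.35·t(Junior) + 0.35·t(Manager) + 0.1·t(Trainee)
t(Trainee) = 1 + 0.35·t(Junior) + 0.25·t(Manager) + 0.15·t(Trainee)
Solving: t(Junior) = 3.4056, t(Manager) = 3.9476, t(Trainee) = 3.7398.
Expected years from Manager to Senior: 3.9476.

3.9476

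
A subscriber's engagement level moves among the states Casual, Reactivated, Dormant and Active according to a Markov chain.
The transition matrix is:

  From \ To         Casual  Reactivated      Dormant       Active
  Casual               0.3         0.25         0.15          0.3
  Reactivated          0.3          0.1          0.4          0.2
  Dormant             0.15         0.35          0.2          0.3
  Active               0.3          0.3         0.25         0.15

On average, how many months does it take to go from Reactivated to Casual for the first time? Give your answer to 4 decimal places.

Let t(s) be the expected number of months to first reach Casual from state s, with t(Casual) = 0. Conditioning on the first month:
t(Reactivated) = 1 + 0.1·t(Reactivated) + 0.4·t(Dormant) + 0.2·t(Active)
t(Dormant) = 1 + 0.35·t(Reactivated) + 0.2·t(Dormant) + 0.3·t(Active)
t(Active) = 1 + 0.3·t(Reactivated) + 0.25·t(Dormant) + 0.15·t(Active)
Solving: t(Reactivated) = 3.9352, t(Dormant) = 4.4213, t(Active) = 3.8657.
Expected months from Reactivated to Casual: 3.9352.

3.9352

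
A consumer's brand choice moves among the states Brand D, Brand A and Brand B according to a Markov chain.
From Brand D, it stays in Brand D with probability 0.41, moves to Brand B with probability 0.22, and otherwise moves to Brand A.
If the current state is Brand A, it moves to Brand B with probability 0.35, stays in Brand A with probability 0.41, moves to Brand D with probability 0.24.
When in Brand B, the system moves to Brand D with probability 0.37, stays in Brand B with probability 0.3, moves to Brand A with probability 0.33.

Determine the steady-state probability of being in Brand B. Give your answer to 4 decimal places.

Let the stationary distribution be π with π = πP and π_1 + π_2 + π_3 = 1.
π_1 = 0.41·π_1 + 0.24·π_2 + 0.37·π_3
π_2 = 0.37·π_1 + 0.41·π_2 + 0.33·π_3
Solving with the normalization constraint gives π = (0.3349, 0.3733, 0.2919).
So the stationary probability of Brand B is 0.2919.

0.2919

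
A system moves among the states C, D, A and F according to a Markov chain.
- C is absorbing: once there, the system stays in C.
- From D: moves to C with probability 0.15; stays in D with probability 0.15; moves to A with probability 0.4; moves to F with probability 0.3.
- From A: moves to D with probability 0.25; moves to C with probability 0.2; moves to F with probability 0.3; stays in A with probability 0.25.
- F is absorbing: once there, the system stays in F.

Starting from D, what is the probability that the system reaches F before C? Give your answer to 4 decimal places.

Let h(s) be the probability of absorption at F starting from transient state s. Then h(F) = 1 and h(C) = 0. By first-step analysis:
h(D) = 0.15·0 + 0.15·h(D) + 0.4·h(A) + 0.3·1
h(A) = 0.2·0 + 0.25·h(D) + 0.25·h(A) + 0.3·1
Solving: h(D) = 0.6419, h(A) = 0.6140.
Starting from D, the probability is 0.6419.

0.6419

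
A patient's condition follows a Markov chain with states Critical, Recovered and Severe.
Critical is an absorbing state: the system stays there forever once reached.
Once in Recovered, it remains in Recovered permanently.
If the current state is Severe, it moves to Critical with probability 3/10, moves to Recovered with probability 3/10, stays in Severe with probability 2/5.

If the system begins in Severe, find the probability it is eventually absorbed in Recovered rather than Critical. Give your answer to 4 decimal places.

0.5000

Let h(s) be the probability of absorption at Recovered starting from transient state s. Then h(Recovered) = 1 and h(Critical) = 0. By first-step analysis:
h(Severe) = 0.3·0 + 0.3·1 + 0.4·h(Severe)
Solving: h(Severe) = 0.5000.
Starting from Severe, the probability is 0.5000.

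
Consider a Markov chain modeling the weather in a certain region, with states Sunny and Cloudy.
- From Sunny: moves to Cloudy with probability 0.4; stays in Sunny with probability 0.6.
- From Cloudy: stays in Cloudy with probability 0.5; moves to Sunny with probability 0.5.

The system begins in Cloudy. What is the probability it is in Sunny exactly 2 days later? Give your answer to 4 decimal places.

Sum over the intermediate state after 1 day:
P = P(Cloudy→Sunny)·P(Sunny→Sunny) + P(Cloudy→Cloudy)·P(Cloudy→Sunny)
  = 0.5×0.6 + 0.5×0.5
  = 0.3000 + 0.2500 = 0.5500

0.5500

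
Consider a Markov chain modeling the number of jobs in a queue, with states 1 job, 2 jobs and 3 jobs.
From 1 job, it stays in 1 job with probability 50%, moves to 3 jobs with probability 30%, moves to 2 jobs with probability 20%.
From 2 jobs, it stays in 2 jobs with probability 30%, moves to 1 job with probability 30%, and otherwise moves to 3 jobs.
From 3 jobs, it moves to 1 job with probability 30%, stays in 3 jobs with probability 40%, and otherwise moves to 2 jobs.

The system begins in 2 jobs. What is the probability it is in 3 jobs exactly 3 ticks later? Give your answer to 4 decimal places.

Propagate the distribution vector 3 ticks from 2 jobs.
After 0 ticks: (0.0000, 1.0000, 0.0000)
After 1 tick: (0.3000, 0.3000, 0.4000)
After 2 ticks: (0.3600, 0.2700, 0.3700)
After 3 ticks: (0.3720, 0.2640, 0.3640)
P(in 3 jobs after 3 ticks) = 0.3640

0.3640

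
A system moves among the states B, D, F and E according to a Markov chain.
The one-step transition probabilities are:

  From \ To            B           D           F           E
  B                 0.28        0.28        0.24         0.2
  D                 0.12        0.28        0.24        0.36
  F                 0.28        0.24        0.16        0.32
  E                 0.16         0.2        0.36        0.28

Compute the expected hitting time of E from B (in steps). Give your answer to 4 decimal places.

Let t(s) be the expected number of steps to first reach E from state s, with t(E) = 0. Conditioning on the first step:
t(B) = 1 + 0.28·t(B) + 0.28·t(D) + 0.24·t(F)
t(D) = 1 + 0.12·t(B) + 0.28·t(D) + 0.24·t(F)
t(F) = 1 + 0.28·t(B) + 0.24·t(D) + 0.16·t(F)
Solving: t(B) = 3.7031, t(D) = 3.1106, t(F) = 3.3136.
Expected steps from B to E: 3.7031.

3.7031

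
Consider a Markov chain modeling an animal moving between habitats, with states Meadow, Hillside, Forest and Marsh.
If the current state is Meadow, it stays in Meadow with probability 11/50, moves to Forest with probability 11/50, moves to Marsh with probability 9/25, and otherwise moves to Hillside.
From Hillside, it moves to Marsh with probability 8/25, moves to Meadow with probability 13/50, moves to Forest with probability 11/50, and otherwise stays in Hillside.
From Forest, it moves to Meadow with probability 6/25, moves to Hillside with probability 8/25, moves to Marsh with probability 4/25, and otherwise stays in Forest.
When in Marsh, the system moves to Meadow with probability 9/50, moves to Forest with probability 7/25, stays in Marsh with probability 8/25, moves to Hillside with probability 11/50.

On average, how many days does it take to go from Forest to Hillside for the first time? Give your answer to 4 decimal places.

3.7151

Let t(s) be the expected number of days to first reach Hillside from state s, with t(Hillside) = 0. Conditioning on the first day:
t(Meadow) = 1 + 0.22·t(Meadow) + 0.22·t(Forest) + 0.36·t(Marsh)
t(Forest) = 1 + 0.24·t(Meadow) + 0.28·t(Forest) + 0.16·t(Marsh)
t(Marsh) = 1 + 0.18·t(Meadow) + 0.28·t(Forest) + 0.32·t(Marsh)
Solving: t(Meadow) = 4.2317, t(Forest) = 3.7151, t(Marsh) = 4.1205.
Expected days from Forest to Hillside: 3.7151.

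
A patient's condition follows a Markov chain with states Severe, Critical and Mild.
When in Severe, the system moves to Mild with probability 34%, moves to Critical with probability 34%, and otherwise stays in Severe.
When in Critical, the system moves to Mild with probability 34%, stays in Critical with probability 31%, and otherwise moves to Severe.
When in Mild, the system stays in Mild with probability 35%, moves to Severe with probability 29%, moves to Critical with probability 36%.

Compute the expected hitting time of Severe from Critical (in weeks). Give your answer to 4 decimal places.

3.0359

Let t(s) be the expected number of weeks to first reach Severe from state s, with t(Severe) = 0. Conditioning on the first week:
t(Critical) = 1 + 0.31·t(Critical) + 0.34·t(Mild)
t(Mild) = 1 + 0.36·t(Critical) + 0.35·t(Mild)
Solving: t(Critical) = 3.0359, t(Mild) = 3.2199.
Expected weeks from Critical to Severe: 3.0359.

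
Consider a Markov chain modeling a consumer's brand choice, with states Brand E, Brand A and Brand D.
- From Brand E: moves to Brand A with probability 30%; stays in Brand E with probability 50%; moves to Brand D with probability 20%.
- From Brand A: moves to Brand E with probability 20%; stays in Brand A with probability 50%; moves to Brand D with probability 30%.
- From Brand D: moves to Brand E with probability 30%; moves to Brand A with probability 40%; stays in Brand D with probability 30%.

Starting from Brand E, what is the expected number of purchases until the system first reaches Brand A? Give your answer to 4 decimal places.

3.1034

Let t(s) be the expected number of purchases to first reach Brand A from state s, with t(Brand A) = 0. Conditioning on the first purchase:
t(Brand E) = 1 + 0.5·t(Brand E) + 0.2·t(Brand D)
t(Brand D) = 1 + 0.3·t(Brand E) + 0.3·t(Brand D)
Solving: t(Brand E) = 3.1034, t(Brand D) = 2.7586.
Expected purchases from Brand E to Brand A: 3.1034.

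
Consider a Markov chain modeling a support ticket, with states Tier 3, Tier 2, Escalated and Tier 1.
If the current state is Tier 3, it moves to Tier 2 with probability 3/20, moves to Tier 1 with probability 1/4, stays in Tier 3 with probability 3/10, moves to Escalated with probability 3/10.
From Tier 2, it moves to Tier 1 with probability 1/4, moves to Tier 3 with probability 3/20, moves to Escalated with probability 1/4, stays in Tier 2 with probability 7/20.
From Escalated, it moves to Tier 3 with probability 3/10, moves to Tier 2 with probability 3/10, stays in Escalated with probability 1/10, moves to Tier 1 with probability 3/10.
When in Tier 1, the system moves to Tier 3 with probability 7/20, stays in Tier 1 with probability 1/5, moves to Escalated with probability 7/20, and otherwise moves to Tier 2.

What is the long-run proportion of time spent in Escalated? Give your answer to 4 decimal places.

0.2513

Let the stationary distribution be π with π = πP and π_1 + π_2 + π_3 + π_4 = 1.
π_1 = 0.3·π_1 + 0.15·π_2 + 0.3·π_3 + 0.35·π_4
π_2 = 0.15·π_1 + 0.35·π_2 + 0.3·π_3 + 0.1·π_4
π_3 = 0.3·π_1 + 0.25·π_2 + 0.1·π_3 + 0.35·π_4
Solving with the normalization constraint gives π = (0.2797, 0.2190, 0.2513, 0.2501).
So the stationary probability of Escalated is 0.2513.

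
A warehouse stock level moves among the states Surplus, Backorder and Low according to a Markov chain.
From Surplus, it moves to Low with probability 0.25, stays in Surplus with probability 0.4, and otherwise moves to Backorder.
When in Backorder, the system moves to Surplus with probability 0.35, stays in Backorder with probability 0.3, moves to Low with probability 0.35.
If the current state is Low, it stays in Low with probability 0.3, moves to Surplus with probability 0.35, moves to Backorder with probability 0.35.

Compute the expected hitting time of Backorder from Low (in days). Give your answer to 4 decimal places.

Let t(s) be the expected number of days to first reach Backorder from state s, with t(Backorder) = 0. Conditioning on the first day:
t(Surplus) = 1 + 0.4·t(Surplus) + 0.25·t(Low)
t(Low) = 1 + 0.35·t(Surplus) + 0.3·t(Low)
Solving: t(Surplus) = 2.8571, t(Low) = 2.8571.
Expected days from Low to Backorder: 2.8571.

2.8571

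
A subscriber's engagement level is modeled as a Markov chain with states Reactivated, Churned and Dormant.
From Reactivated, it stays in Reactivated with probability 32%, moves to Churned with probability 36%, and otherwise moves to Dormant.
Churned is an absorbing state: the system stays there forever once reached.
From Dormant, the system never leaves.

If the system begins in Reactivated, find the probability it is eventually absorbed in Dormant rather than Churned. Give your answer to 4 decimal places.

Let h(s) be the probability of absorption at Dormant starting from transient state s. Then h(Dormant) = 1 and h(Churned) = 0. By first-step analysis:
h(Reactivated) = 0.32·h(Reactivated) + 0.36·0 + 0.32·1
Solving: h(Reactivated) = 0.4706.
Starting from Reactivated, the probability is 0.4706.

0.4706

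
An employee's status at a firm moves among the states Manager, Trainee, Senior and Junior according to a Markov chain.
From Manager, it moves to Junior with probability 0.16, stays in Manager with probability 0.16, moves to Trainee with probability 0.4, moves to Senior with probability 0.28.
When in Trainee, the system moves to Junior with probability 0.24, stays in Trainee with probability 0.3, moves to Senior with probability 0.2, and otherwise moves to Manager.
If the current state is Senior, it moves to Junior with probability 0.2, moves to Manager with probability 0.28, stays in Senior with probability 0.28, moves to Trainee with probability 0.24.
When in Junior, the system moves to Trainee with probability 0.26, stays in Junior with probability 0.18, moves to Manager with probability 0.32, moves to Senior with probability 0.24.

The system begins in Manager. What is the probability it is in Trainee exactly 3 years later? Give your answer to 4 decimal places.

Propagate the distribution vector 3 years from Manager.
After 0 years: (1.0000, 0.0000, 0.0000, 0.0000)
After 1 year: (0.1600, 0.4000, 0.2800, 0.1600)
After 2 years: (0.2592, 0.2928, 0.2416, 0.2064)
After 3 years: (0.2513, 0.3032, 0.2483, 0.1972)
P(in Trainee after 3 years) = 0.3032

0.3032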